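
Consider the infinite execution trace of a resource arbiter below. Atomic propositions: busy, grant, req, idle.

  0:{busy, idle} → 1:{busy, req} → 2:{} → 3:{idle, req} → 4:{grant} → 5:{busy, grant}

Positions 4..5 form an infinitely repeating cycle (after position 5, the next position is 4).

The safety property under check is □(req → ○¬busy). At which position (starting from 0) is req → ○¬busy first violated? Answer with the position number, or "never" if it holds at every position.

never

req → ○¬busy holds at every position 0..5, and those are all the positions the trace ever visits, so the invariant □(req → ○¬busy) is never violated.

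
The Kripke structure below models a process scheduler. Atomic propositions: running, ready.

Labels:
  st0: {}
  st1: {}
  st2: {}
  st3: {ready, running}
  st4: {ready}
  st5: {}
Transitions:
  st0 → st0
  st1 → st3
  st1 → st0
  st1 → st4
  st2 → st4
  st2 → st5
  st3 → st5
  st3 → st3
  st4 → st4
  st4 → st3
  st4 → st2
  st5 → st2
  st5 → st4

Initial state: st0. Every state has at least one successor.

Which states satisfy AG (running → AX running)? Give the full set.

{st0}

States satisfying running → AX running: {st0, st1, st2, st4, st5}.
States satisfying AG (running → AX running): {st0}.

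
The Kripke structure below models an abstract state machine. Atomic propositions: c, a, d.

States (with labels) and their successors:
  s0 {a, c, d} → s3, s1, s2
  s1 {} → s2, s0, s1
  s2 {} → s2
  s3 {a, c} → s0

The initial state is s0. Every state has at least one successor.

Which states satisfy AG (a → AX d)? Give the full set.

States satisfying a → AX d: {s1, s2, s3}.
States satisfying AG (a → AX d): {s2}.

{s2}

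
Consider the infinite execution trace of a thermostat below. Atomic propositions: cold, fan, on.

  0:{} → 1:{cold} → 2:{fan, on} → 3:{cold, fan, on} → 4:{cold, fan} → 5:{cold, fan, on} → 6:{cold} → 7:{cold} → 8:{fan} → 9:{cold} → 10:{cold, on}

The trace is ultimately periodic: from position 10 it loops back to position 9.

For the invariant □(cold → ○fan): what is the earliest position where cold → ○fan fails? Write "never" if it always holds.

5

Check cold → ○fan at each position in order: 0 ✓, 1 ✓, 2 ✓, 3 ✓, 4 ✓.
At position 5 the labels are {cold, fan, on} and the next position 6 has {cold}, so cold → ○fan is false there. This is the first violation.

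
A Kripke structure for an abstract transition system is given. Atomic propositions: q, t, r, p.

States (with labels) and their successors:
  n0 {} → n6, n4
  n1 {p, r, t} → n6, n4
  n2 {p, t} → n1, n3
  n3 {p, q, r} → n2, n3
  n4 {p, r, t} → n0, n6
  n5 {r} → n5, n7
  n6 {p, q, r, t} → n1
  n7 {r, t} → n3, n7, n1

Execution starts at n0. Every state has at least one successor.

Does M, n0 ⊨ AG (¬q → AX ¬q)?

States satisfying ¬q → AX ¬q: {n3, n5, n6}.
States satisfying AG (¬q → AX ¬q): ∅.
n0 is reachable from n0 and violates ¬q → AX ¬q, so AG fails at n0.
n0 ∉ Sat(AG (¬q → AX ¬q)).

Does not hold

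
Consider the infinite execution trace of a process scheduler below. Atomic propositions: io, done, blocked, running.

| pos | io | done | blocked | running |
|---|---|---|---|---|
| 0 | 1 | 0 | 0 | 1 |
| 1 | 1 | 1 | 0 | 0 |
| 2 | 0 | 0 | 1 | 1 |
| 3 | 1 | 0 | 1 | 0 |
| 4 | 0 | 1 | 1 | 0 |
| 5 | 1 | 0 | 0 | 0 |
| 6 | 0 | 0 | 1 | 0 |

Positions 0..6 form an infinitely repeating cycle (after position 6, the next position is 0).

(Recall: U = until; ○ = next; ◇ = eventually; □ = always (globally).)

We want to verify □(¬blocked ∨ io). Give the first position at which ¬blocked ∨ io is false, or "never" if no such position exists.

Check ¬blocked ∨ io at each position in order: 0 ✓, 1 ✓.
At position 2 the labels are {blocked, running}, so ¬blocked ∨ io is false there. This is the first violation.

2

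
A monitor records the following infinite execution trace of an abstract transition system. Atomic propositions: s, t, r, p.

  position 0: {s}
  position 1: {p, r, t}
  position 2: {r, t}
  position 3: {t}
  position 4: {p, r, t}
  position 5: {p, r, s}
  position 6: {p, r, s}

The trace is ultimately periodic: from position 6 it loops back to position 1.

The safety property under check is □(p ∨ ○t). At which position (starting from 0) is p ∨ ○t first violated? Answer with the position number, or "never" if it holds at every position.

never

p ∨ ○t holds at every position 0..6, and those are all the positions the trace ever visits, so the invariant □(p ∨ ○t) is never violated.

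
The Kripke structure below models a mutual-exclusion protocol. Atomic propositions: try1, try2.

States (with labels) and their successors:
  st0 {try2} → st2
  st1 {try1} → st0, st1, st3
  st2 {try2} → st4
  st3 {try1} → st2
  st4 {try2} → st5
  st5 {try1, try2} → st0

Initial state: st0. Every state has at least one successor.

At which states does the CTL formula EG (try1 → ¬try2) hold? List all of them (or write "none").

States satisfying try1 → ¬try2: {st0, st1, st2, st3, st4}.
States satisfying EG (try1 → ¬try2): {st1}.

{st1}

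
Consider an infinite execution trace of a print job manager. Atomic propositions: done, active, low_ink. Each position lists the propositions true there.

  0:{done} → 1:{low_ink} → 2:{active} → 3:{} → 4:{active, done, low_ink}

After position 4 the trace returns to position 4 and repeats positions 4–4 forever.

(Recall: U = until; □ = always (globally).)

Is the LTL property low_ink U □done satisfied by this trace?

Violated

Walking from position 0: at position 0, □done has not yet held and low_ink fails, so low_ink U □done is false.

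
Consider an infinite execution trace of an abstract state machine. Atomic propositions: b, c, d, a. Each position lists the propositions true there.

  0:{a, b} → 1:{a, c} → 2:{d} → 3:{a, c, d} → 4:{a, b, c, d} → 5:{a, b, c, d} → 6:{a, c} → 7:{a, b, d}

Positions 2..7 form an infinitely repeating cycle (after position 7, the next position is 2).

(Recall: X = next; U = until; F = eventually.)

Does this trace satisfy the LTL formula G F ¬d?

F ¬d holds at every position 0..7, and those are all positions ever visited, so G F ¬d holds.

Yes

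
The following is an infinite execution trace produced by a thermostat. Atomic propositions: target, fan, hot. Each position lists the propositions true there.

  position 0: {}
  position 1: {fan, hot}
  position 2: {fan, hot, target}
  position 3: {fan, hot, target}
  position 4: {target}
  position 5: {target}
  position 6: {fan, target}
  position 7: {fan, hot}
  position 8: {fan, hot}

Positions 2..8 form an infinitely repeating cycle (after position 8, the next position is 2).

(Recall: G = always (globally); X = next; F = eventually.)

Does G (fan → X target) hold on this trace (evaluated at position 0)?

fan → X target must hold at every position from 0 onward. It fails at position 6, so G (fan → X target) is false.
Positions where fan holds: 1, 2, 3, 6, 7, 8.
Check X target at each: 1→ok, 2→ok, 3→ok, 6→fails, 7→fails, 8→ok.

Violated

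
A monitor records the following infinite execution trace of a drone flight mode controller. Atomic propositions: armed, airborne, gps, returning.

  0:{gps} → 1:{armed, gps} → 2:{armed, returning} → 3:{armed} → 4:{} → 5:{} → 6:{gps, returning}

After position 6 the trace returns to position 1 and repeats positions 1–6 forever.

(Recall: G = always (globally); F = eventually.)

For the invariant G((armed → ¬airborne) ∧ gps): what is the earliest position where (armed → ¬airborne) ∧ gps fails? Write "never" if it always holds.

Check (armed → ¬airborne) ∧ gps at each position in order: 0 ✓, 1 ✓.
At position 2 the labels are {armed, returning}, so (armed → ¬airborne) ∧ gps is false there. This is the first violation.

2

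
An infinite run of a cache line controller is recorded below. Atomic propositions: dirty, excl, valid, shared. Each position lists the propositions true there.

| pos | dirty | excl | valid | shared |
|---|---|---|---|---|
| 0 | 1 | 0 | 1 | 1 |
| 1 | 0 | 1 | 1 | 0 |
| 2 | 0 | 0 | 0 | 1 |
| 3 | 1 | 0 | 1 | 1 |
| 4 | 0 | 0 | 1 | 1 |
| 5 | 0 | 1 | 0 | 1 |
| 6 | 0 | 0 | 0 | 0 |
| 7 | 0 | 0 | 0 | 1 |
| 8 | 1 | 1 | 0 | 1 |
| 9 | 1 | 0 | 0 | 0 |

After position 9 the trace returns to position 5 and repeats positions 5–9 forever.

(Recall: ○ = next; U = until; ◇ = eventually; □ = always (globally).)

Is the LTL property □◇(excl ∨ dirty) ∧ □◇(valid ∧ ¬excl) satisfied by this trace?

◇(excl ∨ dirty) holds at every position 0..9, and those are all positions ever visited, so □◇(excl ∨ dirty) holds.
◇(valid ∧ ¬excl) must hold at every position from 0 onward. It fails at position 5, so □◇(valid ∧ ¬excl) is false.
At position 0: □◇(excl ∨ dirty) is true; □◇(valid ∧ ¬excl) is false; so □◇(excl ∨ dirty) ∧ □◇(valid ∧ ¬excl) is false.

No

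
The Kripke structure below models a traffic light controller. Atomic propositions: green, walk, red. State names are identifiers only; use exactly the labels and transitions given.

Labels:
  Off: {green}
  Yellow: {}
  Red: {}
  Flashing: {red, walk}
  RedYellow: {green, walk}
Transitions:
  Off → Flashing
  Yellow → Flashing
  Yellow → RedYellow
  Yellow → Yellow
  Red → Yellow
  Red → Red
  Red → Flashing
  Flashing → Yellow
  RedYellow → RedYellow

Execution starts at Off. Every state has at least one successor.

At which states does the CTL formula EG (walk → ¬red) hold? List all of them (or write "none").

{Yellow, Red, RedYellow}

States satisfying walk → ¬red: {Off, Yellow, Red, RedYellow}.
States satisfying EG (walk → ¬red): {Yellow, Red, RedYellow}.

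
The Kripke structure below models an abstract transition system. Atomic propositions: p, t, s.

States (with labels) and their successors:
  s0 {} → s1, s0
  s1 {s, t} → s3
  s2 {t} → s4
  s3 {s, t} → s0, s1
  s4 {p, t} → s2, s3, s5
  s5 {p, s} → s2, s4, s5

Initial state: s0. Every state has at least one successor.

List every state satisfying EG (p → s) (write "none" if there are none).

States satisfying p → s: {s0, s1, s2, s3, s5}.
States satisfying EG (p → s): {s0, s1, s3, s5}.

{s0, s1, s3, s5}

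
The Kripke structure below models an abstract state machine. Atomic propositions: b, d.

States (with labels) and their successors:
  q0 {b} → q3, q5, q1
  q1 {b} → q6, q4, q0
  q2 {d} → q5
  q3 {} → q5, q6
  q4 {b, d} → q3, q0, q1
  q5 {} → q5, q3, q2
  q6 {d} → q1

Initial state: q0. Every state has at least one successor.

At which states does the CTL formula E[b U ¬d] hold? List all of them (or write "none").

States satisfying b: {q0, q1, q4}.
States satisfying ¬d: {q0, q1, q3, q5}.
States satisfying E[b U ¬d]: {q0, q1, q3, q4, q5}.

{q0, q1, q3, q4, q5}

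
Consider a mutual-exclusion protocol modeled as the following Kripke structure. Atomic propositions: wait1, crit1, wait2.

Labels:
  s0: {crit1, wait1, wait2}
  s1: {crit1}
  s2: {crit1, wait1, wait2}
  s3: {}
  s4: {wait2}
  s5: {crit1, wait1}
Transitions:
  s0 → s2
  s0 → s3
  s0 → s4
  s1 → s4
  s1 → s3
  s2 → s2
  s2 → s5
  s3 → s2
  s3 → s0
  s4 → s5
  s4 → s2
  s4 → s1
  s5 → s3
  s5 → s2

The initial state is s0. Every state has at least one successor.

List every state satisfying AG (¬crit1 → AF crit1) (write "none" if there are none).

States satisfying ¬crit1 → AF crit1: {s0, s1, s2, s3, s4, s5}.
States satisfying AG (¬crit1 → AF crit1): {s0, s1, s2, s3, s4, s5}.

{s0, s1, s2, s3, s4, s5}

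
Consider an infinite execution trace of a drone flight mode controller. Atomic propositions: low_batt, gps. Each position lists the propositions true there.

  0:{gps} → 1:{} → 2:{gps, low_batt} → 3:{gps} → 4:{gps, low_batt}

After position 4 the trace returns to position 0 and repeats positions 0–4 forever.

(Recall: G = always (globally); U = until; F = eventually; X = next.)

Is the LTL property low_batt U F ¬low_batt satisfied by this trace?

Walking from position 0: F ¬low_batt first holds at position 0, and low_batt holds at every earlier position along the way, so low_batt U F ¬low_batt holds.

Satisfied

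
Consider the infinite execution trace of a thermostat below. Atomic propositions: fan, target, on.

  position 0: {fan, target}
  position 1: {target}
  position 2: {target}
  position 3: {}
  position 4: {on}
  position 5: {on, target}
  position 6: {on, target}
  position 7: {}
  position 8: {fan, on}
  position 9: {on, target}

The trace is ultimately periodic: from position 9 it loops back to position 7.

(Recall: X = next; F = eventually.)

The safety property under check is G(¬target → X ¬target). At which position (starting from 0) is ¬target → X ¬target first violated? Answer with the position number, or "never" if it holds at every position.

4

Check ¬target → X ¬target at each position in order: 0 ✓, 1 ✓, 2 ✓, 3 ✓.
At position 4 the labels are {on} and the next position 5 has {on, target}, so ¬target → X ¬target is false there. This is the first violation.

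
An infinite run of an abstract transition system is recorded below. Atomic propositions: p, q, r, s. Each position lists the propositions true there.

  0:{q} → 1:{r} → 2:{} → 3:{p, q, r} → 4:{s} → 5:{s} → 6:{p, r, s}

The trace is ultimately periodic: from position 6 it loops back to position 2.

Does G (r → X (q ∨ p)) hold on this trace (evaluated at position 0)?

Violated

r → X (q ∨ p) must hold at every position from 0 onward. It fails at position 1, so G (r → X (q ∨ p)) is false.
Positions where r holds: 1, 3, 6.
Check X (q ∨ p) at each: 1→fails, 3→fails, 6→fails.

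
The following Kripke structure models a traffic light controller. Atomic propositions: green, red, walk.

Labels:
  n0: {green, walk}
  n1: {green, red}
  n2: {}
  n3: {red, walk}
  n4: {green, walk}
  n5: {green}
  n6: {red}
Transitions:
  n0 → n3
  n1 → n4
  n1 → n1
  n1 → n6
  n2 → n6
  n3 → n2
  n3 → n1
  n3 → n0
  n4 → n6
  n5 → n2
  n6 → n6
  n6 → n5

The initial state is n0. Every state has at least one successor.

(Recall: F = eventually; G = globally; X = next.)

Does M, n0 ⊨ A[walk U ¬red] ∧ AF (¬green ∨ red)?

Yes

States satisfying walk: {n0, n3, n4}.
States satisfying ¬red: {n0, n2, n4, n5}.
States satisfying A[walk U ¬red]: {n0, n2, n4, n5}.
States satisfying ¬green ∨ red: {n1, n2, n3, n6}.
States satisfying AF (¬green ∨ red): {n0, n1, n2, n3, n4, n5, n6}.
States satisfying A[walk U ¬red] ∧ AF (¬green ∨ red): {n0, n2, n4, n5}.
n0 ∈ Sat(A[walk U ¬red] ∧ AF (¬green ∨ red)).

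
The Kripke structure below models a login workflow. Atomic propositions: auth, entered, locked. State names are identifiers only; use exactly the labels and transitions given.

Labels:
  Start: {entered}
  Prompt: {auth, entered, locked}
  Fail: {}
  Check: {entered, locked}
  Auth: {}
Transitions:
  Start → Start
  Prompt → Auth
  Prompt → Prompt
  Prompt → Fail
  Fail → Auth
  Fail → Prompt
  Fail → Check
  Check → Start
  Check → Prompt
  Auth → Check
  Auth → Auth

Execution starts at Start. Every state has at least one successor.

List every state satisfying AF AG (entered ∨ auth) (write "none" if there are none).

{Start}

States satisfying AG (entered ∨ auth): {Start}.
States satisfying AF AG (entered ∨ auth): {Start}.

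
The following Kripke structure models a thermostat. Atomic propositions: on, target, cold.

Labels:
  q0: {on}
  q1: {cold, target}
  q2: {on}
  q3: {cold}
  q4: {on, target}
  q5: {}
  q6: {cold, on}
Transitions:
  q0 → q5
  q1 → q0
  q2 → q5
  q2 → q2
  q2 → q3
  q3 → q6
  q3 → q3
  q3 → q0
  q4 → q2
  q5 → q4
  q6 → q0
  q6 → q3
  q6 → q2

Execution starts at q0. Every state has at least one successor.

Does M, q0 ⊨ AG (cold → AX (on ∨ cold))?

Satisfied

States satisfying cold → AX (on ∨ cold): {q0, q1, q2, q3, q4, q5, q6}.
States satisfying AG (cold → AX (on ∨ cold)): {q0, q1, q2, q3, q4, q5, q6}.
Every state reachable from q0 satisfies cold → AX (on ∨ cold).
q0 ∈ Sat(AG (cold → AX (on ∨ cold))).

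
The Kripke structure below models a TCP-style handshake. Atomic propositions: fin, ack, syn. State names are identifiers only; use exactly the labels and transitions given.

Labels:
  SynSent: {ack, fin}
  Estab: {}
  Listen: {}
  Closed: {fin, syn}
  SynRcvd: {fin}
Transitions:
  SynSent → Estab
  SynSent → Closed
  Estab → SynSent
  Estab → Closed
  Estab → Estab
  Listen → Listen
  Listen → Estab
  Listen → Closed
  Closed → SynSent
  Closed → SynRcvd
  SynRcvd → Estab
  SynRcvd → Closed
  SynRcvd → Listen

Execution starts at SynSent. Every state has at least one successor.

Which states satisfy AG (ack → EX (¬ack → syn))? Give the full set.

{SynSent, Estab, Listen, Closed, SynRcvd}

States satisfying ack → EX (¬ack → syn): {SynSent, Estab, Listen, Closed, SynRcvd}.
States satisfying AG (ack → EX (¬ack → syn)): {SynSent, Estab, Listen, Closed, SynRcvd}.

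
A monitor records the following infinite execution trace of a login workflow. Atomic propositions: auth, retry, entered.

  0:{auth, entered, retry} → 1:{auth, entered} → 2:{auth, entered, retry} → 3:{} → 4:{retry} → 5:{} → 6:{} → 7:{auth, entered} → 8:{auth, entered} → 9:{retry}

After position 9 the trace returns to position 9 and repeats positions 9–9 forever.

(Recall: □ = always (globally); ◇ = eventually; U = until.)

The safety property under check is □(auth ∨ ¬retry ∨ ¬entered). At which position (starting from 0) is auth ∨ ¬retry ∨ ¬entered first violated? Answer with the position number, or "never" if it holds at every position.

auth ∨ ¬retry ∨ ¬entered holds at every position 0..9, and those are all the positions the trace ever visits, so the invariant □(auth ∨ ¬retry ∨ ¬entered) is never violated.

never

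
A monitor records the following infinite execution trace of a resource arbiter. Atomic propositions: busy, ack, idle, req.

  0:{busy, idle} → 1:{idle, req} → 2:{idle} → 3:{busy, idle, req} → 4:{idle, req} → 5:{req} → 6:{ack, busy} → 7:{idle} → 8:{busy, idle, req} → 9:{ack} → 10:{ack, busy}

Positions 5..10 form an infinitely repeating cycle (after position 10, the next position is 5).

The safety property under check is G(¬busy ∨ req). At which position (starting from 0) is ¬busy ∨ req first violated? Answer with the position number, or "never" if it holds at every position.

0

At position 0 the labels are {busy, idle}, so ¬busy ∨ req is false there. This is the first violation.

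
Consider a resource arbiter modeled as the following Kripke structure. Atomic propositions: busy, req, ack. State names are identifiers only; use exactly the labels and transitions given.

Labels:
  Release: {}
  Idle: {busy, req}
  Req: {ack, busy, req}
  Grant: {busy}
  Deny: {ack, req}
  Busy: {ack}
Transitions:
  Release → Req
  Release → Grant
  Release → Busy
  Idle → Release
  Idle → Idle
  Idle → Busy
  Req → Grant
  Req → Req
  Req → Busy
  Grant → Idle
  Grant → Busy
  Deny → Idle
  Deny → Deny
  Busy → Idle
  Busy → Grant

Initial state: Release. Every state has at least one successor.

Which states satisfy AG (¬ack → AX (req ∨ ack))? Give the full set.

none

States satisfying ¬ack → AX (req ∨ ack): {Req, Grant, Deny, Busy}.
States satisfying AG (¬ack → AX (req ∨ ack)): ∅.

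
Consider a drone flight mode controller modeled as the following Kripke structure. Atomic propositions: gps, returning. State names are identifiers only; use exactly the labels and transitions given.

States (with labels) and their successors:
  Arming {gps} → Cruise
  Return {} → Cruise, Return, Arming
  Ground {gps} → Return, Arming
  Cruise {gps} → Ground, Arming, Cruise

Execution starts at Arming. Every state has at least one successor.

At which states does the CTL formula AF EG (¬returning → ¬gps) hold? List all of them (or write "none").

{Return}

States satisfying EG (¬returning → ¬gps): {Return}.
States satisfying AF EG (¬returning → ¬gps): {Return}.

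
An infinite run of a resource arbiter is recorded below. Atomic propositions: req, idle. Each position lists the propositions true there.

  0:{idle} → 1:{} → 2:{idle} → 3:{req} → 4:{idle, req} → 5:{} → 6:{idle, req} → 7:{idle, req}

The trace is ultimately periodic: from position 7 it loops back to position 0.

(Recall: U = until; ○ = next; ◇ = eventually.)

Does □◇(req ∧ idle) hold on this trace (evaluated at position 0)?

◇(req ∧ idle) holds at every position 0..7, and those are all positions ever visited, so □◇(req ∧ idle) holds.

Satisfied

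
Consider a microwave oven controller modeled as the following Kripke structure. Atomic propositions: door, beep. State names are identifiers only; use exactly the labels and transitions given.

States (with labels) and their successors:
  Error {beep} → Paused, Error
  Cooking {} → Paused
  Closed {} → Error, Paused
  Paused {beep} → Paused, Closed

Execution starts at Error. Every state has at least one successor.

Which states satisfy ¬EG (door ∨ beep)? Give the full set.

States satisfying door ∨ beep: {Error, Paused}.
States satisfying EG (door ∨ beep): {Error, Paused}.
States satisfying ¬EG (door ∨ beep): {Cooking, Closed}.

{Cooking, Closed}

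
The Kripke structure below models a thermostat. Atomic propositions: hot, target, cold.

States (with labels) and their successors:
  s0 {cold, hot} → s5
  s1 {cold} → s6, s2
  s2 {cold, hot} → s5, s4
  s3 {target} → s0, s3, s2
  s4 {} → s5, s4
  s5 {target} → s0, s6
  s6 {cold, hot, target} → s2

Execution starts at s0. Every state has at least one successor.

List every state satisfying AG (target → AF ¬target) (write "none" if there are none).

{s0, s1, s2, s4, s5, s6}

States satisfying target → AF ¬target: {s0, s1, s2, s4, s5, s6}.
States satisfying AG (target → AF ¬target): {s0, s1, s2, s4, s5, s6}.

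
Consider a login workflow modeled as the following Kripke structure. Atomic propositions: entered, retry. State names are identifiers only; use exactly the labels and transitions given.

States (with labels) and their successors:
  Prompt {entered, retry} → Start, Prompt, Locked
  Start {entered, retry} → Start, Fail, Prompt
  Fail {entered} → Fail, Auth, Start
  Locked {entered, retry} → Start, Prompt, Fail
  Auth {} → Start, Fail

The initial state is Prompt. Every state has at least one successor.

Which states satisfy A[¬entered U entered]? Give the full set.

States satisfying ¬entered: {Auth}.
States satisfying entered: {Prompt, Start, Fail, Locked}.
States satisfying A[¬entered U entered]: {Prompt, Start, Fail, Locked, Auth}.

{Prompt, Start, Fail, Locked, Auth}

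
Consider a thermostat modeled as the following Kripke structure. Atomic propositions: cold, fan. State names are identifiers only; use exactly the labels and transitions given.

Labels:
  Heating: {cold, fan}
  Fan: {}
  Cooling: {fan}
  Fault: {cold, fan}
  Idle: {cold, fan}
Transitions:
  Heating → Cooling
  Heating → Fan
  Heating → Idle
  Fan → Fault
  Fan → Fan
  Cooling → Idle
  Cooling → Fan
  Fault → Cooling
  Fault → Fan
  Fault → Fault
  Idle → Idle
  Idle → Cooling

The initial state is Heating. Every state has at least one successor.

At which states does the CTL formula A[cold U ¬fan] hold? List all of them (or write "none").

{Fan}

States satisfying cold: {Heating, Fault, Idle}.
States satisfying ¬fan: {Fan}.
States satisfying A[cold U ¬fan]: {Fan}.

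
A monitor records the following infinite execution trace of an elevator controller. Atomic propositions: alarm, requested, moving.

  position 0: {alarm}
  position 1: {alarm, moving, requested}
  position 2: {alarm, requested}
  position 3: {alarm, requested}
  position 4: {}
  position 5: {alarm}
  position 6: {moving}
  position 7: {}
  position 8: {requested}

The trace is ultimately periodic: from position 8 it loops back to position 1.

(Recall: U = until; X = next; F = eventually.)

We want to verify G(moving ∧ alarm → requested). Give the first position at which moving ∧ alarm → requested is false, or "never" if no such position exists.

moving ∧ alarm → requested holds at every position 0..8, and those are all the positions the trace ever visits, so the invariant G(moving ∧ alarm → requested) is never violated.

never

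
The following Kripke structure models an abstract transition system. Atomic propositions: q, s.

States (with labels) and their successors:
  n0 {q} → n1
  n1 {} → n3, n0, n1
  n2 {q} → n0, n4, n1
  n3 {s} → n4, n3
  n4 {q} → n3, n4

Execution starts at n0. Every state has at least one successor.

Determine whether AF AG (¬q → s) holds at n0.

Does not hold

States satisfying AG (¬q → s): {n3, n4}.
States satisfying AF AG (¬q → s): {n3, n4}.
There is a path from n0 along which AG (¬q → s) never holds.
n0 ∉ Sat(AF AG (¬q → s)).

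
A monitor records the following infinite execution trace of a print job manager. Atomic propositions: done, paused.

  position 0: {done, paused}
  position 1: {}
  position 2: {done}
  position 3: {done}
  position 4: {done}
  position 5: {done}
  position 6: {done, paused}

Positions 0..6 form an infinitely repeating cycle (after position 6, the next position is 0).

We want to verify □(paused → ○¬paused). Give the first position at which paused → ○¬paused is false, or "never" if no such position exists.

Check paused → ○¬paused at each position in order: 0 ✓, 1 ✓, 2 ✓, 3 ✓, 4 ✓, 5 ✓.
At position 6 the labels are {done, paused} and the next position 0 has {done, paused}, so paused → ○¬paused is false there. This is the first violation.

6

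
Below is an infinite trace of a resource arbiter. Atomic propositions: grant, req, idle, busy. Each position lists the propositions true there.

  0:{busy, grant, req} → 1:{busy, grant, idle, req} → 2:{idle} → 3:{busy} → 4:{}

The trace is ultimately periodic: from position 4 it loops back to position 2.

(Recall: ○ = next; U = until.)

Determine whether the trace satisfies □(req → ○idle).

req → ○idle holds at every position 0..4, and those are all positions ever visited, so □(req → ○idle) holds.
Positions where req holds: 0, 1.
Check ○idle at each: 0→ok, 1→ok.

Satisfied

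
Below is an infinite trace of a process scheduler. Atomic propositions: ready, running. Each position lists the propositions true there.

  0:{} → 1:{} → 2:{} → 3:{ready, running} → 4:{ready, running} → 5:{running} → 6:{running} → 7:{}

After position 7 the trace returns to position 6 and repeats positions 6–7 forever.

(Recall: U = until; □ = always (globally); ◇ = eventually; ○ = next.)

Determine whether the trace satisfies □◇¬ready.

Satisfied

◇¬ready holds at every position 0..7, and those are all positions ever visited, so □◇¬ready holds.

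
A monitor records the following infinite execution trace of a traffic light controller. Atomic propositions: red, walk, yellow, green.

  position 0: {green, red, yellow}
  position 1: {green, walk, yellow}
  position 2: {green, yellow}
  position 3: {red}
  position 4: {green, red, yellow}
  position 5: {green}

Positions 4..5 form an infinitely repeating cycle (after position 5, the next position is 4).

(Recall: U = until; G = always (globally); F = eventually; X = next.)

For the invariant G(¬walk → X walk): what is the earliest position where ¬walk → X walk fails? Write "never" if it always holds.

Check ¬walk → X walk at each position in order: 0 ✓, 1 ✓.
At position 2 the labels are {green, yellow} and the next position 3 has {red}, so ¬walk → X walk is false there. This is the first violation.

2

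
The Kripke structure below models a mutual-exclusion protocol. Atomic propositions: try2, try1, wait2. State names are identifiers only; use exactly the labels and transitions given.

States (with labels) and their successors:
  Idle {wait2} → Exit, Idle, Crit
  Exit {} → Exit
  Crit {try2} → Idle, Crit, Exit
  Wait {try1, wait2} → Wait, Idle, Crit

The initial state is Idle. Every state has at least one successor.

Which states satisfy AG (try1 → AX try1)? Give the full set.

{Idle, Exit, Crit}

States satisfying try1 → AX try1: {Idle, Exit, Crit}.
States satisfying AG (try1 → AX try1): {Idle, Exit, Crit}.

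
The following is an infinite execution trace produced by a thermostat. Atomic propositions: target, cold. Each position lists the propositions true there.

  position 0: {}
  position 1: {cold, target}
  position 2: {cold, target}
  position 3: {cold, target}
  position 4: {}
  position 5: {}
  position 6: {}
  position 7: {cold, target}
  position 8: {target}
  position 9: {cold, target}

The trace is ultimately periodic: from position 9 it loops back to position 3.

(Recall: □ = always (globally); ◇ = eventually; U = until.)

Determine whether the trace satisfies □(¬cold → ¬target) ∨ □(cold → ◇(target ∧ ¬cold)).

Satisfied

¬cold → ¬target must hold at every position from 0 onward. It fails at position 8, so □(¬cold → ¬target) is false.
Positions where ¬cold holds: 0, 4, 5, 6, 8.
Check ¬target at each: 0→ok, 4→ok, 5→ok, 6→ok, 8→fails.
cold → ◇(target ∧ ¬cold) holds at every position 0..9, and those are all positions ever visited, so □(cold → ◇(target ∧ ¬cold)) holds.
Positions where cold holds: 1, 2, 3, 7, 9.
Check ◇(target ∧ ¬cold) at each: 1→ok, 2→ok, 3→ok, 7→ok, 9→ok.
At position 0: □(¬cold → ¬target) is false; □(cold → ◇(target ∧ ¬cold)) is true; so □(¬cold → ¬target) ∨ □(cold → ◇(target ∧ ¬cold)) is true.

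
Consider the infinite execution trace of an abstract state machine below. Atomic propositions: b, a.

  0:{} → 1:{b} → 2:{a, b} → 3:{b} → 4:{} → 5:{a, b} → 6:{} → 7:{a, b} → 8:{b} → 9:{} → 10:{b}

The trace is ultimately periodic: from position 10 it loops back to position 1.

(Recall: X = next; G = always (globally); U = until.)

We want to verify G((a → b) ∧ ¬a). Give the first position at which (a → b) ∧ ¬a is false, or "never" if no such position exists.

Check (a → b) ∧ ¬a at each position in order: 0 ✓, 1 ✓.
At position 2 the labels are {a, b}, so (a → b) ∧ ¬a is false there. This is the first violation.

2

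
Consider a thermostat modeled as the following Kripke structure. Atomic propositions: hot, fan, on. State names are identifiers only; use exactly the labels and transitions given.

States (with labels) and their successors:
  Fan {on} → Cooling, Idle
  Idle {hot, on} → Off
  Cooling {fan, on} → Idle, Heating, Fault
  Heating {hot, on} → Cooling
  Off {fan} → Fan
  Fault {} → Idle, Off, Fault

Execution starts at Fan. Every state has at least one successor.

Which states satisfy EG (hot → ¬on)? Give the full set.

{Fan, Cooling, Off, Fault}

States satisfying hot → ¬on: {Fan, Cooling, Off, Fault}.
States satisfying EG (hot → ¬on): {Fan, Cooling, Off, Fault}.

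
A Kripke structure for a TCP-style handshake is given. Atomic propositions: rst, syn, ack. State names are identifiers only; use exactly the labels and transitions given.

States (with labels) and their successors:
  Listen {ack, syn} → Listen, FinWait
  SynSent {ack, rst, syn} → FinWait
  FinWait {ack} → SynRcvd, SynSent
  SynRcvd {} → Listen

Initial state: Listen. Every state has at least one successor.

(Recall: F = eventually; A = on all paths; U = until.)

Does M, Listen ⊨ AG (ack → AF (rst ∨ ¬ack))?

States satisfying ack → AF (rst ∨ ¬ack): {SynSent, FinWait, SynRcvd}.
States satisfying AG (ack → AF (rst ∨ ¬ack)): ∅.
Listen is reachable from Listen and violates ack → AF (rst ∨ ¬ack), so AG fails at Listen.
Listen ∉ Sat(AG (ack → AF (rst ∨ ¬ack))).

Does not hold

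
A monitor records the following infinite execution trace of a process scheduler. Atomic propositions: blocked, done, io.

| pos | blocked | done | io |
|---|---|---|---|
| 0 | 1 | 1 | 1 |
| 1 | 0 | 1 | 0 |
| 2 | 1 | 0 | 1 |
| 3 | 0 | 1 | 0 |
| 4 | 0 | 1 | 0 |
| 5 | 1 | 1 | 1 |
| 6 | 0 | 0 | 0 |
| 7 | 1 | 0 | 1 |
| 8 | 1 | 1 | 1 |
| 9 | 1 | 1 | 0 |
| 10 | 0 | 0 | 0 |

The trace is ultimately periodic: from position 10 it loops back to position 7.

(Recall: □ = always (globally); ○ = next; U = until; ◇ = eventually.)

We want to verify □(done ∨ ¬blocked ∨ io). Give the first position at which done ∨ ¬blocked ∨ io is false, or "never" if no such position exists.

never

done ∨ ¬blocked ∨ io holds at every position 0..10, and those are all the positions the trace ever visits, so the invariant □(done ∨ ¬blocked ∨ io) is never violated.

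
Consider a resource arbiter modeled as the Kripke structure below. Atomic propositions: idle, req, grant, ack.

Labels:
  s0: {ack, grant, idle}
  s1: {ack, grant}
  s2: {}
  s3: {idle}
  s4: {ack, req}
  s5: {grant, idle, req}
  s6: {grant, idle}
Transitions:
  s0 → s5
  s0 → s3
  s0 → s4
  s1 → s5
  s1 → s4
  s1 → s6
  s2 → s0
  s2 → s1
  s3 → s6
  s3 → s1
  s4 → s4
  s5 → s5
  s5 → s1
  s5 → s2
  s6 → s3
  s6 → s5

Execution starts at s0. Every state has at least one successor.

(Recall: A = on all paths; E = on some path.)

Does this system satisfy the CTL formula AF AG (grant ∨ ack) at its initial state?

States satisfying AG (grant ∨ ack): {s4}.
States satisfying AF AG (grant ∨ ack): {s4}.
There is a path from s0 along which AG (grant ∨ ack) never holds.
s0 ∉ Sat(AF AG (grant ∨ ack)).

No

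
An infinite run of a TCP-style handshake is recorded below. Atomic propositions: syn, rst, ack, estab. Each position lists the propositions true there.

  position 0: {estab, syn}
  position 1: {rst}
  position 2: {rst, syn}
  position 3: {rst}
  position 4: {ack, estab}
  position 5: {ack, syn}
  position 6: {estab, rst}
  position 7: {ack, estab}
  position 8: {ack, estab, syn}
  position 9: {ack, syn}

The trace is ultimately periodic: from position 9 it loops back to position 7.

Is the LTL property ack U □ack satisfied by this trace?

Walking from position 0: at position 0, □ack has not yet held and ack fails, so ack U □ack is false.

Does not hold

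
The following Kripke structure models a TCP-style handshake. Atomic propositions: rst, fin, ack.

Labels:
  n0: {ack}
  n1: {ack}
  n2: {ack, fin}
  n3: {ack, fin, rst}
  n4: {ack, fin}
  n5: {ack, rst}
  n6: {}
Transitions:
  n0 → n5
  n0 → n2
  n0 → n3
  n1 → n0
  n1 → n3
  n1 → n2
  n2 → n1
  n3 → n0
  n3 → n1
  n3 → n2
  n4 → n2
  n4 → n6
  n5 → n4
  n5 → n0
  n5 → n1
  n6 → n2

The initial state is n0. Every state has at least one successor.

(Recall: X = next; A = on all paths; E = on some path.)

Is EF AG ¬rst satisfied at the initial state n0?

Violated

States satisfying AG ¬rst: ∅.
States satisfying EF AG ¬rst: ∅.
No suitable path/successor from n0 witnesses the formula.
n0 ∉ Sat(EF AG ¬rst).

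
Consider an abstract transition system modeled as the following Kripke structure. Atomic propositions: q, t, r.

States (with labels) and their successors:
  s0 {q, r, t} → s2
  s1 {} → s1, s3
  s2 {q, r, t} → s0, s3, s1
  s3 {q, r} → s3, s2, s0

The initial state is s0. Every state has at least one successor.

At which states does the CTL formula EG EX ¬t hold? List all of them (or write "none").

States satisfying EX ¬t: {s1, s2, s3}.
States satisfying EG EX ¬t: {s1, s2, s3}.

{s1, s2, s3}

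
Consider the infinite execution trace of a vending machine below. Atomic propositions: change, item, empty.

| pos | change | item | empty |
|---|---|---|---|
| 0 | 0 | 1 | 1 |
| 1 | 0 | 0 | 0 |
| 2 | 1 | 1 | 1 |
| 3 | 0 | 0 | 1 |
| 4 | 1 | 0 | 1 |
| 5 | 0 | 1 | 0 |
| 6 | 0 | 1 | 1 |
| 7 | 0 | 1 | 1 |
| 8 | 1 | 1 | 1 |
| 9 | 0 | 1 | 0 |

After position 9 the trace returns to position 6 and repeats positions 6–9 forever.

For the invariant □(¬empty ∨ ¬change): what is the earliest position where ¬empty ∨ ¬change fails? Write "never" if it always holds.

Check ¬empty ∨ ¬change at each position in order: 0 ✓, 1 ✓.
At position 2 the labels are {change, empty, item}, so ¬empty ∨ ¬change is false there. This is the first violation.

2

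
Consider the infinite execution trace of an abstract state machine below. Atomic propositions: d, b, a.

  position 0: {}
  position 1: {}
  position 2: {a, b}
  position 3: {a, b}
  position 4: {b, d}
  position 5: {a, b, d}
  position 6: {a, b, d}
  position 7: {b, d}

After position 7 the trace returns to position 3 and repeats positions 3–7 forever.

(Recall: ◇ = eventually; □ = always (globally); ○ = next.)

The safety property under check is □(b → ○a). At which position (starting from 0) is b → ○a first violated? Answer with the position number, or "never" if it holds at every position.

Check b → ○a at each position in order: 0 ✓, 1 ✓, 2 ✓.
At position 3 the labels are {a, b} and the next position 4 has {b, d}, so b → ○a is false there. This is the first violation.

3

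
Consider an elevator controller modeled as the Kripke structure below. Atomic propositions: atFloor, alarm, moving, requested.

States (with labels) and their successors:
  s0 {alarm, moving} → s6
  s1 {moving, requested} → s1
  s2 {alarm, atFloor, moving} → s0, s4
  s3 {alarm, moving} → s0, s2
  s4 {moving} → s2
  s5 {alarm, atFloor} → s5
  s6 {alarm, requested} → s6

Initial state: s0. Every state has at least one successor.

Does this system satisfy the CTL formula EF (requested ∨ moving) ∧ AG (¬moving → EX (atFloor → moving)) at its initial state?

Satisfied

States satisfying requested ∨ moving: {s0, s1, s2, s3, s4, s6}.
States satisfying EF (requested ∨ moving): {s0, s1, s2, s3, s4, s6}.
States satisfying ¬moving → EX (atFloor → moving): {s0, s1, s2, s3, s4, s6}.
States satisfying AG (¬moving → EX (atFloor → moving)): {s0, s1, s2, s3, s4, s6}.
States satisfying EF (requested ∨ moving) ∧ AG (¬moving → EX (atFloor → moving)): {s0, s1, s2, s3, s4, s6}.
s0 ∈ Sat(EF (requested ∨ moving) ∧ AG (¬moving → EX (atFloor → moving))).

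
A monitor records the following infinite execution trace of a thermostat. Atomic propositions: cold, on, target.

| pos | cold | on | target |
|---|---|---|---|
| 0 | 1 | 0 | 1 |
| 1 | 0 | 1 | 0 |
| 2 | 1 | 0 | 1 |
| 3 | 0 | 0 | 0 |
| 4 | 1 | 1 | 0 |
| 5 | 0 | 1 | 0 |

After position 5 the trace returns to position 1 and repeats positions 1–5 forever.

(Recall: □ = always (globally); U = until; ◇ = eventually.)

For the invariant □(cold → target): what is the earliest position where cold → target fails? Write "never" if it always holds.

4

Check cold → target at each position in order: 0 ✓, 1 ✓, 2 ✓, 3 ✓.
At position 4 the labels are {cold, on}, so cold → target is false there. This is the first violation.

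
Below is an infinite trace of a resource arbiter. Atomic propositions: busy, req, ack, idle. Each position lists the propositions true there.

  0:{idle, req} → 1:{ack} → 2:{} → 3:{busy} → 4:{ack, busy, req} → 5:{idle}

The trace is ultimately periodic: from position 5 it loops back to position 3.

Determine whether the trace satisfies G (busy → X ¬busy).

No

busy → X ¬busy must hold at every position from 0 onward. It fails at position 3, so G (busy → X ¬busy) is false.
Positions where busy holds: 3, 4.
Check X ¬busy at each: 3→fails, 4→ok.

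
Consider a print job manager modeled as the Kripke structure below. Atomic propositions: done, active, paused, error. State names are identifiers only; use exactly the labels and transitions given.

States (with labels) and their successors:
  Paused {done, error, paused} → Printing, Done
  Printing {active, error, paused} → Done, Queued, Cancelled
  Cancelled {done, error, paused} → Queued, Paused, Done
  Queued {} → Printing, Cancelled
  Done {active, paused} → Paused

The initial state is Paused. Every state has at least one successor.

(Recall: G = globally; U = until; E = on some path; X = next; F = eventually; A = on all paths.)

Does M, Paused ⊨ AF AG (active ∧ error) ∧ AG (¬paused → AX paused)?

Does not hold

States satisfying AG (active ∧ error): ∅.
States satisfying AF AG (active ∧ error): ∅.
States satisfying ¬paused → AX paused: {Paused, Printing, Cancelled, Queued, Done}.
States satisfying AG (¬paused → AX paused): {Paused, Printing, Cancelled, Queued, Done}.
States satisfying AF AG (active ∧ error) ∧ AG (¬paused → AX paused): ∅.
Paused ∉ Sat(AF AG (active ∧ error) ∧ AG (¬paused → AX paused)).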